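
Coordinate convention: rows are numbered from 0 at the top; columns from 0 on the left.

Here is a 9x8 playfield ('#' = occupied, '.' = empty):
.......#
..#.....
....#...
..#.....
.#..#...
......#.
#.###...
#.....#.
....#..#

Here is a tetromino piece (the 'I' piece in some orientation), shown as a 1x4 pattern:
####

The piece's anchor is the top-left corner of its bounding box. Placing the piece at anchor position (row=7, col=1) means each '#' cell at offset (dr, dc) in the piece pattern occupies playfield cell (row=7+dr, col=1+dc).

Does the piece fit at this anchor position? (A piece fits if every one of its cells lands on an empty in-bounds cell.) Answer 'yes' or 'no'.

Check each piece cell at anchor (7, 1):
  offset (0,0) -> (7,1): empty -> OK
  offset (0,1) -> (7,2): empty -> OK
  offset (0,2) -> (7,3): empty -> OK
  offset (0,3) -> (7,4): empty -> OK
All cells valid: yes

Answer: yes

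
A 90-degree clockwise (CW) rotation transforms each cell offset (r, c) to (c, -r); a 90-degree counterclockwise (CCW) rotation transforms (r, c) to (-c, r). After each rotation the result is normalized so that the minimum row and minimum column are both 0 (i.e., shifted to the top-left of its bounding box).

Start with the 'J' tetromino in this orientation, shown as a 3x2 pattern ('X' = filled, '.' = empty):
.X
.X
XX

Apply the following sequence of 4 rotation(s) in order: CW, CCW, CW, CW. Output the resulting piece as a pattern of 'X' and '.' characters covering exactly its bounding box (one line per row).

Answer: XX
X.
X.

Derivation:
Start:
.X
.X
XX
After rotation 1 (CW):
X..
XXX
After rotation 2 (CCW):
.X
.X
XX
After rotation 3 (CW):
X..
XXX
After rotation 4 (CW):
XX
X.
X.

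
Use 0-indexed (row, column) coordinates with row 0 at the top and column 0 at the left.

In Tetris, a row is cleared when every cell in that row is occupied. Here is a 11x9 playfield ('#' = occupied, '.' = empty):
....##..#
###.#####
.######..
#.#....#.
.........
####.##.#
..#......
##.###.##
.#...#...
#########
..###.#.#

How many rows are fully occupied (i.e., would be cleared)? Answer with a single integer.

Check each row:
  row 0: 6 empty cells -> not full
  row 1: 1 empty cell -> not full
  row 2: 3 empty cells -> not full
  row 3: 6 empty cells -> not full
  row 4: 9 empty cells -> not full
  row 5: 2 empty cells -> not full
  row 6: 8 empty cells -> not full
  row 7: 2 empty cells -> not full
  row 8: 7 empty cells -> not full
  row 9: 0 empty cells -> FULL (clear)
  row 10: 4 empty cells -> not full
Total rows cleared: 1

Answer: 1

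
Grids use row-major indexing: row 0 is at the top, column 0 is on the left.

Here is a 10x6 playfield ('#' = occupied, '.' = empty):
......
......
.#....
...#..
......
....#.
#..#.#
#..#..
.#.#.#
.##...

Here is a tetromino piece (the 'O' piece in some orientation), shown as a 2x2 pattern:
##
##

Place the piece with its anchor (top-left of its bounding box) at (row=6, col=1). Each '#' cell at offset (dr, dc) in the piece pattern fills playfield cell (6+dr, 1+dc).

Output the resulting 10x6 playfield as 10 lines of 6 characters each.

Answer: ......
......
.#....
...#..
......
....#.
####.#
####..
.#.#.#
.##...

Derivation:
Fill (6+0,1+0) = (6,1)
Fill (6+0,1+1) = (6,2)
Fill (6+1,1+0) = (7,1)
Fill (6+1,1+1) = (7,2)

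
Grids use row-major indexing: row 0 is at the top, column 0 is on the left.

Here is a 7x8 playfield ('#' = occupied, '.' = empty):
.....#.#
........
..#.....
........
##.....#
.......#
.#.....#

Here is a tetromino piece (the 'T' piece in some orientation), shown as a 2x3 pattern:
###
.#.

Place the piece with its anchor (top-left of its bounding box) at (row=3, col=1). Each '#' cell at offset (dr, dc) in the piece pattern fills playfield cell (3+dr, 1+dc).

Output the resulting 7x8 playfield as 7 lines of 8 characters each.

Fill (3+0,1+0) = (3,1)
Fill (3+0,1+1) = (3,2)
Fill (3+0,1+2) = (3,3)
Fill (3+1,1+1) = (4,2)

Answer: .....#.#
........
..#.....
.###....
###....#
.......#
.#.....#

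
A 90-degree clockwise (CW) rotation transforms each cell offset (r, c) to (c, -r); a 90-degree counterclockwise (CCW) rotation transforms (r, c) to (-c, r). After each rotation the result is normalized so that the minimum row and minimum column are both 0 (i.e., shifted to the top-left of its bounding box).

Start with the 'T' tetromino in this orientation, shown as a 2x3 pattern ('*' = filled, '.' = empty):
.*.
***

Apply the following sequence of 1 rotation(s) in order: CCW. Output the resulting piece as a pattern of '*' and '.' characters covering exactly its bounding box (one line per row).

Start:
.*.
***
After rotation 1 (CCW):
.*
**
.*

Answer: .*
**
.*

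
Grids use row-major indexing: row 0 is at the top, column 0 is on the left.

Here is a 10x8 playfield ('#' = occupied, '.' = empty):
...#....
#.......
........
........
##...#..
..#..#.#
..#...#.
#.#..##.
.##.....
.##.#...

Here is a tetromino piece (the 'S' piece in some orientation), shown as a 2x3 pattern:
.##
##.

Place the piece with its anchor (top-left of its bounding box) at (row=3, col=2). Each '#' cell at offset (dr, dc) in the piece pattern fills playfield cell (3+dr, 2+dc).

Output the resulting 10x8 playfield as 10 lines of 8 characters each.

Answer: ...#....
#.......
........
...##...
####.#..
..#..#.#
..#...#.
#.#..##.
.##.....
.##.#...

Derivation:
Fill (3+0,2+1) = (3,3)
Fill (3+0,2+2) = (3,4)
Fill (3+1,2+0) = (4,2)
Fill (3+1,2+1) = (4,3)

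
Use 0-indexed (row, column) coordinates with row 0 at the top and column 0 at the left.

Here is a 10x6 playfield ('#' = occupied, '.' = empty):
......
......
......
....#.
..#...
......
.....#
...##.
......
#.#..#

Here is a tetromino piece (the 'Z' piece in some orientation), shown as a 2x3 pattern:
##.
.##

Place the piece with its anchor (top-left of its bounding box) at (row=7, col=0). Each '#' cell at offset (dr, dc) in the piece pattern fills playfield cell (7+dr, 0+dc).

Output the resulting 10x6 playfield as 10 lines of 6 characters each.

Fill (7+0,0+0) = (7,0)
Fill (7+0,0+1) = (7,1)
Fill (7+1,0+1) = (8,1)
Fill (7+1,0+2) = (8,2)

Answer: ......
......
......
....#.
..#...
......
.....#
##.##.
.##...
#.#..#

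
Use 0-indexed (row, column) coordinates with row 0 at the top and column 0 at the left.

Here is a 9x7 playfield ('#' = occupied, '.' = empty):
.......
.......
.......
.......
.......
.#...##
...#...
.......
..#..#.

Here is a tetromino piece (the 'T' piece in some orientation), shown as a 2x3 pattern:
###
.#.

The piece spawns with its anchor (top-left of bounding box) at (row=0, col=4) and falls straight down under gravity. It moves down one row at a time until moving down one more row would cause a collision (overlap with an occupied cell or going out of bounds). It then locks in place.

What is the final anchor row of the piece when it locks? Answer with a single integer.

Spawn at (row=0, col=4). Try each row:
  row 0: fits
  row 1: fits
  row 2: fits
  row 3: fits
  row 4: blocked -> lock at row 3

Answer: 3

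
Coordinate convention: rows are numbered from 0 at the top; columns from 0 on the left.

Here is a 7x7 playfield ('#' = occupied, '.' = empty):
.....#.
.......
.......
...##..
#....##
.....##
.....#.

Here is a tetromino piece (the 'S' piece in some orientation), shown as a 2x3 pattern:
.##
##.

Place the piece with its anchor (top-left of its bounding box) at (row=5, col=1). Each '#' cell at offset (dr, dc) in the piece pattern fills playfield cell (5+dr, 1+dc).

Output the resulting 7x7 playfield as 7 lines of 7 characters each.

Fill (5+0,1+1) = (5,2)
Fill (5+0,1+2) = (5,3)
Fill (5+1,1+0) = (6,1)
Fill (5+1,1+1) = (6,2)

Answer: .....#.
.......
.......
...##..
#....##
..##.##
.##..#.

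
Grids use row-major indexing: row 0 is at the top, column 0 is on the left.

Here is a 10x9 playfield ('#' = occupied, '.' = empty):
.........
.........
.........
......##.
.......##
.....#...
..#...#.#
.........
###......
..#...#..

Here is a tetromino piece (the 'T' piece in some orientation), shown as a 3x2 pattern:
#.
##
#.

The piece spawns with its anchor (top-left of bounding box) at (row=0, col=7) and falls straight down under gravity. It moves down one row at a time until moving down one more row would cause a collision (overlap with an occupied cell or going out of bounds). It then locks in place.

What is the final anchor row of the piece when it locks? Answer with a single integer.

Answer: 0

Derivation:
Spawn at (row=0, col=7). Try each row:
  row 0: fits
  row 1: blocked -> lock at row 0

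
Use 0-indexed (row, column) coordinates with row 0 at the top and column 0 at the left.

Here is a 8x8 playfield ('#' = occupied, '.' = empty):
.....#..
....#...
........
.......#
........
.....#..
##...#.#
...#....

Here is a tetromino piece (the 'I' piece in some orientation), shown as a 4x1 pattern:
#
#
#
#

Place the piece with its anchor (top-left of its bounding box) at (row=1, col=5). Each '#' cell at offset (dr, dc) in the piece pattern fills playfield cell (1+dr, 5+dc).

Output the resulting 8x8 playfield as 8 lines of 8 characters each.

Answer: .....#..
....##..
.....#..
.....#.#
.....#..
.....#..
##...#.#
...#....

Derivation:
Fill (1+0,5+0) = (1,5)
Fill (1+1,5+0) = (2,5)
Fill (1+2,5+0) = (3,5)
Fill (1+3,5+0) = (4,5)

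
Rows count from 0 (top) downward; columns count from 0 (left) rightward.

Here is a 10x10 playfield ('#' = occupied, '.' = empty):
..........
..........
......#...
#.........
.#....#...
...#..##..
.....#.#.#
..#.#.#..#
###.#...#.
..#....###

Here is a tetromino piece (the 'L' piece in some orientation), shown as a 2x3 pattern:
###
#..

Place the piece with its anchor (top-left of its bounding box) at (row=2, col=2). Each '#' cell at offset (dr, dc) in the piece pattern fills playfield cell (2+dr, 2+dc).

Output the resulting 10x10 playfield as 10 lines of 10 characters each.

Fill (2+0,2+0) = (2,2)
Fill (2+0,2+1) = (2,3)
Fill (2+0,2+2) = (2,4)
Fill (2+1,2+0) = (3,2)

Answer: ..........
..........
..###.#...
#.#.......
.#....#...
...#..##..
.....#.#.#
..#.#.#..#
###.#...#.
..#....###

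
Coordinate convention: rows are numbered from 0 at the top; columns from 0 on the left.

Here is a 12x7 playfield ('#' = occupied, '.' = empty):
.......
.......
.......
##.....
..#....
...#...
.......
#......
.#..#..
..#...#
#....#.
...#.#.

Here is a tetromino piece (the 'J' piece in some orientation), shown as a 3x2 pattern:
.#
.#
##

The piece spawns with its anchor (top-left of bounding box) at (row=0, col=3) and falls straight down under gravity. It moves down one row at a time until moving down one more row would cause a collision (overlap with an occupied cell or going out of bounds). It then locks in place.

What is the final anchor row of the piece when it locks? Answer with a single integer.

Answer: 2

Derivation:
Spawn at (row=0, col=3). Try each row:
  row 0: fits
  row 1: fits
  row 2: fits
  row 3: blocked -> lock at row 2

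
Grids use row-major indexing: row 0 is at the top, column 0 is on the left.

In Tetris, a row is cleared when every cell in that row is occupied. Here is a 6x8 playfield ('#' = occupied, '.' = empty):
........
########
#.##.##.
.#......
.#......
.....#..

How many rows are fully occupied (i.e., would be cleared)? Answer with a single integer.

Answer: 1

Derivation:
Check each row:
  row 0: 8 empty cells -> not full
  row 1: 0 empty cells -> FULL (clear)
  row 2: 3 empty cells -> not full
  row 3: 7 empty cells -> not full
  row 4: 7 empty cells -> not full
  row 5: 7 empty cells -> not full
Total rows cleared: 1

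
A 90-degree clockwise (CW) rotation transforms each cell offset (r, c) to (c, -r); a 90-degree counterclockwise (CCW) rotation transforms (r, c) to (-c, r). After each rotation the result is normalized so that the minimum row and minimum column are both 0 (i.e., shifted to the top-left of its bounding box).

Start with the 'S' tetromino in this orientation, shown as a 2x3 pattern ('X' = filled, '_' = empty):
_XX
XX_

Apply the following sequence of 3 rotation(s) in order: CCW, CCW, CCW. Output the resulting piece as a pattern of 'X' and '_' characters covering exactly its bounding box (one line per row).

Start:
_XX
XX_
After rotation 1 (CCW):
X_
XX
_X
After rotation 2 (CCW):
_XX
XX_
After rotation 3 (CCW):
X_
XX
_X

Answer: X_
XX
_X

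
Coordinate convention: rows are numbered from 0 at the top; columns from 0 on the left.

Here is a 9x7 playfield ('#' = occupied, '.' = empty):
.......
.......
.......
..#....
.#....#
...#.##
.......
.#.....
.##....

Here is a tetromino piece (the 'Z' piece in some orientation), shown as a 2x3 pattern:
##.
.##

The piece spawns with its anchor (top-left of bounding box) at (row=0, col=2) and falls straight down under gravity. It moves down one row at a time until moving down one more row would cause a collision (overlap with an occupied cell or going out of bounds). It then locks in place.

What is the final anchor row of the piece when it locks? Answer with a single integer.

Answer: 2

Derivation:
Spawn at (row=0, col=2). Try each row:
  row 0: fits
  row 1: fits
  row 2: fits
  row 3: blocked -> lock at row 2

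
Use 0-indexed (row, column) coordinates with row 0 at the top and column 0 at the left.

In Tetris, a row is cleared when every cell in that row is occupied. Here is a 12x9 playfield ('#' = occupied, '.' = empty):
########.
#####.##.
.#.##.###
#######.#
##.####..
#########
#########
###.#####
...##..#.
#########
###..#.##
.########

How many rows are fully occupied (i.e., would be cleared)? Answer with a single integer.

Answer: 3

Derivation:
Check each row:
  row 0: 1 empty cell -> not full
  row 1: 2 empty cells -> not full
  row 2: 3 empty cells -> not full
  row 3: 1 empty cell -> not full
  row 4: 3 empty cells -> not full
  row 5: 0 empty cells -> FULL (clear)
  row 6: 0 empty cells -> FULL (clear)
  row 7: 1 empty cell -> not full
  row 8: 6 empty cells -> not full
  row 9: 0 empty cells -> FULL (clear)
  row 10: 3 empty cells -> not full
  row 11: 1 empty cell -> not full
Total rows cleared: 3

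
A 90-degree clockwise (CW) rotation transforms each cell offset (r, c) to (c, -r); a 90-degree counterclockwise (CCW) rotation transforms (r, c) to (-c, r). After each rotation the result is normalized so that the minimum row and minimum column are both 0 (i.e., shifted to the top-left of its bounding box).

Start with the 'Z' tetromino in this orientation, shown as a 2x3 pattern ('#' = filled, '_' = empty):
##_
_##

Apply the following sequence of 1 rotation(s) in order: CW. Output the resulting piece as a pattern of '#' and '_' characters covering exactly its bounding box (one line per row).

Start:
##_
_##
After rotation 1 (CW):
_#
##
#_

Answer: _#
##
#_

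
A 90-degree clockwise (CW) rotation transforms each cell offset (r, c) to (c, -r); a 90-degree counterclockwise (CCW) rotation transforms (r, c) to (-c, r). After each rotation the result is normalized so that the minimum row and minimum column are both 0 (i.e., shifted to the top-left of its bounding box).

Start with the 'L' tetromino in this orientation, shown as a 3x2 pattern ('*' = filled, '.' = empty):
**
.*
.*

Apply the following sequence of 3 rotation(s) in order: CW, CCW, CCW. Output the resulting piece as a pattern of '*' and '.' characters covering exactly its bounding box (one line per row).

Answer: ***
*..

Derivation:
Start:
**
.*
.*
After rotation 1 (CW):
..*
***
After rotation 2 (CCW):
**
.*
.*
After rotation 3 (CCW):
***
*..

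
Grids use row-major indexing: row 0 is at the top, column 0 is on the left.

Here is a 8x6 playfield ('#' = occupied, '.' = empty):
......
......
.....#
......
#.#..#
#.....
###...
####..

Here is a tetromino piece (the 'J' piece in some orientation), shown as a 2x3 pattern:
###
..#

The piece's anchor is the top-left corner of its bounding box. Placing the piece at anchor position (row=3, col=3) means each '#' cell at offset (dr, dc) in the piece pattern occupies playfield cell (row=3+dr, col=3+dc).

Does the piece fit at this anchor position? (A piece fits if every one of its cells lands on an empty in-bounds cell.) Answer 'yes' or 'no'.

Check each piece cell at anchor (3, 3):
  offset (0,0) -> (3,3): empty -> OK
  offset (0,1) -> (3,4): empty -> OK
  offset (0,2) -> (3,5): empty -> OK
  offset (1,2) -> (4,5): occupied ('#') -> FAIL
All cells valid: no

Answer: no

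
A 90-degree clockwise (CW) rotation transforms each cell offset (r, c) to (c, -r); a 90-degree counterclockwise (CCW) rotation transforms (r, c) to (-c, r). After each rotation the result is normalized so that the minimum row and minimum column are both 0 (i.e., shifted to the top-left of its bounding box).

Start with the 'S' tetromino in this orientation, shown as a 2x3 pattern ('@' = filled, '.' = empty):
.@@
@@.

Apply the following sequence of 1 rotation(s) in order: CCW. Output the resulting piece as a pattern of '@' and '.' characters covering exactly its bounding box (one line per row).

Answer: @.
@@
.@

Derivation:
Start:
.@@
@@.
After rotation 1 (CCW):
@.
@@
.@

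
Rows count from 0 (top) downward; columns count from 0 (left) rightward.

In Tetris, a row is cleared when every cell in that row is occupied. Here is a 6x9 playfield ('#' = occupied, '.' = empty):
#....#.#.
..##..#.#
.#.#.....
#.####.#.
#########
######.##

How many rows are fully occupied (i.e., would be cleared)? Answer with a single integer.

Check each row:
  row 0: 6 empty cells -> not full
  row 1: 5 empty cells -> not full
  row 2: 7 empty cells -> not full
  row 3: 3 empty cells -> not full
  row 4: 0 empty cells -> FULL (clear)
  row 5: 1 empty cell -> not full
Total rows cleared: 1

Answer: 1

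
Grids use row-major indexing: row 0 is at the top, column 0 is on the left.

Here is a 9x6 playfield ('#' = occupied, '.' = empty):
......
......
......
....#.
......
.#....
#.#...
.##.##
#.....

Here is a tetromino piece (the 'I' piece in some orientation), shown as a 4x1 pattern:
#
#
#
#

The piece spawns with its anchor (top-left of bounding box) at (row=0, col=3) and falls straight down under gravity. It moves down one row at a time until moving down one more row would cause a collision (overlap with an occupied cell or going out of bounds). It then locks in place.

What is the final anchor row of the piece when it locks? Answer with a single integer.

Answer: 5

Derivation:
Spawn at (row=0, col=3). Try each row:
  row 0: fits
  row 1: fits
  row 2: fits
  row 3: fits
  row 4: fits
  row 5: fits
  row 6: blocked -> lock at row 5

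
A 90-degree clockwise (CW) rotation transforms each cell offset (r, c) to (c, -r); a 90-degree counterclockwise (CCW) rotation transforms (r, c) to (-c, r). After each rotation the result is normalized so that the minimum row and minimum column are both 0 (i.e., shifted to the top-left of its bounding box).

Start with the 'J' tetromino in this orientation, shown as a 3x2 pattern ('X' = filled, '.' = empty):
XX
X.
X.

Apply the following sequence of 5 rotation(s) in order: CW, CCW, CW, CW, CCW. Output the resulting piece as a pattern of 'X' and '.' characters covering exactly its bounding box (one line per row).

Answer: XXX
..X

Derivation:
Start:
XX
X.
X.
After rotation 1 (CW):
XXX
..X
After rotation 2 (CCW):
XX
X.
X.
After rotation 3 (CW):
XXX
..X
After rotation 4 (CW):
.X
.X
XX
After rotation 5 (CCW):
XXX
..X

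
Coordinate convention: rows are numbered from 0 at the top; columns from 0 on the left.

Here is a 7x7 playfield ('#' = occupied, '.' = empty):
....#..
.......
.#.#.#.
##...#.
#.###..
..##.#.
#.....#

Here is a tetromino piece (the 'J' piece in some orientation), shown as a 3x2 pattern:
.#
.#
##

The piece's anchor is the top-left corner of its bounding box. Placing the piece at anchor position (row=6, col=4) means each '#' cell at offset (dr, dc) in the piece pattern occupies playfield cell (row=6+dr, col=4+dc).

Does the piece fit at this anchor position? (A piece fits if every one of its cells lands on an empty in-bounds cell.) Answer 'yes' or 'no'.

Check each piece cell at anchor (6, 4):
  offset (0,1) -> (6,5): empty -> OK
  offset (1,1) -> (7,5): out of bounds -> FAIL
  offset (2,0) -> (8,4): out of bounds -> FAIL
  offset (2,1) -> (8,5): out of bounds -> FAIL
All cells valid: no

Answer: no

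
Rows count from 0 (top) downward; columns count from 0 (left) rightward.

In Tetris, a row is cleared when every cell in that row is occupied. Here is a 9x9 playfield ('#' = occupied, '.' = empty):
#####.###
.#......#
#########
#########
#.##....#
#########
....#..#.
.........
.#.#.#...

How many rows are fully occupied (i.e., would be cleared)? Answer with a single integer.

Check each row:
  row 0: 1 empty cell -> not full
  row 1: 7 empty cells -> not full
  row 2: 0 empty cells -> FULL (clear)
  row 3: 0 empty cells -> FULL (clear)
  row 4: 5 empty cells -> not full
  row 5: 0 empty cells -> FULL (clear)
  row 6: 7 empty cells -> not full
  row 7: 9 empty cells -> not full
  row 8: 6 empty cells -> not full
Total rows cleared: 3

Answer: 3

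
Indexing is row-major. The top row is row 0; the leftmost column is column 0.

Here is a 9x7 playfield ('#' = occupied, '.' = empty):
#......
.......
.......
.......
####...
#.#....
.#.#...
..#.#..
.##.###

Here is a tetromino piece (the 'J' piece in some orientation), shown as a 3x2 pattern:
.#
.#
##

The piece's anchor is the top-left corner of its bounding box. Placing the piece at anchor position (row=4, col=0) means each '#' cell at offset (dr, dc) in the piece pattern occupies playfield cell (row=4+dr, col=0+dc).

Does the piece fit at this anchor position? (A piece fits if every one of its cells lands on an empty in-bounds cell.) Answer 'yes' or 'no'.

Answer: no

Derivation:
Check each piece cell at anchor (4, 0):
  offset (0,1) -> (4,1): occupied ('#') -> FAIL
  offset (1,1) -> (5,1): empty -> OK
  offset (2,0) -> (6,0): empty -> OK
  offset (2,1) -> (6,1): occupied ('#') -> FAIL
All cells valid: no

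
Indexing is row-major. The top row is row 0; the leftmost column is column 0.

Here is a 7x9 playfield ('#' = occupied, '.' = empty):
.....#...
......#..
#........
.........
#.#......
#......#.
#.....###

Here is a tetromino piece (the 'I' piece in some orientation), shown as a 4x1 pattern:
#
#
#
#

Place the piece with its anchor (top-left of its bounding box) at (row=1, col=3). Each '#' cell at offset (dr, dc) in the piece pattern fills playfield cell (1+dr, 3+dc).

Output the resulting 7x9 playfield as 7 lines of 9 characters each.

Answer: .....#...
...#..#..
#..#.....
...#.....
#.##.....
#......#.
#.....###

Derivation:
Fill (1+0,3+0) = (1,3)
Fill (1+1,3+0) = (2,3)
Fill (1+2,3+0) = (3,3)
Fill (1+3,3+0) = (4,3)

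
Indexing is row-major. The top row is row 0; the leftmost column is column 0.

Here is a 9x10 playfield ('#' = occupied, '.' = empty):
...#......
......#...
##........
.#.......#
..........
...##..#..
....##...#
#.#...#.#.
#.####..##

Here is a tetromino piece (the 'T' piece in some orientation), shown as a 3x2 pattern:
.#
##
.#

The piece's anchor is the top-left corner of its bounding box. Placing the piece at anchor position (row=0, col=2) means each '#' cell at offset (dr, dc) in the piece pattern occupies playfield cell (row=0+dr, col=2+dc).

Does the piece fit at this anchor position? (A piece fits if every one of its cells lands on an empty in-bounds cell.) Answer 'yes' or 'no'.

Answer: no

Derivation:
Check each piece cell at anchor (0, 2):
  offset (0,1) -> (0,3): occupied ('#') -> FAIL
  offset (1,0) -> (1,2): empty -> OK
  offset (1,1) -> (1,3): empty -> OK
  offset (2,1) -> (2,3): empty -> OK
All cells valid: no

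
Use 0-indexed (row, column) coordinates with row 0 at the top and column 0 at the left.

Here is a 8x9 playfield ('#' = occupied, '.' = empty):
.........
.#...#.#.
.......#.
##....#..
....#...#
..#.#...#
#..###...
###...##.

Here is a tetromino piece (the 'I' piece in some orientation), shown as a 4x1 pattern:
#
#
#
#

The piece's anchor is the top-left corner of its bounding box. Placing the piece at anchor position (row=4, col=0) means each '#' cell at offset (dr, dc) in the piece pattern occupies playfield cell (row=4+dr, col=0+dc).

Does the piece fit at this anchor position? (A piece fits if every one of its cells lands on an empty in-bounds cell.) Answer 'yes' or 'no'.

Check each piece cell at anchor (4, 0):
  offset (0,0) -> (4,0): empty -> OK
  offset (1,0) -> (5,0): empty -> OK
  offset (2,0) -> (6,0): occupied ('#') -> FAIL
  offset (3,0) -> (7,0): occupied ('#') -> FAIL
All cells valid: no

Answer: no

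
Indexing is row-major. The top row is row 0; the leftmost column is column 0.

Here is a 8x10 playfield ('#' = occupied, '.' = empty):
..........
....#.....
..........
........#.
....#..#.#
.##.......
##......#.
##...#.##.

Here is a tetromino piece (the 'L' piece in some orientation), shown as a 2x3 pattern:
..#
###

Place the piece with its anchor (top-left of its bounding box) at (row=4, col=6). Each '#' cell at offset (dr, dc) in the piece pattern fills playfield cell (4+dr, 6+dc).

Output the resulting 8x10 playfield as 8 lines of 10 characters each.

Answer: ..........
....#.....
..........
........#.
....#..###
.##...###.
##......#.
##...#.##.

Derivation:
Fill (4+0,6+2) = (4,8)
Fill (4+1,6+0) = (5,6)
Fill (4+1,6+1) = (5,7)
Fill (4+1,6+2) = (5,8)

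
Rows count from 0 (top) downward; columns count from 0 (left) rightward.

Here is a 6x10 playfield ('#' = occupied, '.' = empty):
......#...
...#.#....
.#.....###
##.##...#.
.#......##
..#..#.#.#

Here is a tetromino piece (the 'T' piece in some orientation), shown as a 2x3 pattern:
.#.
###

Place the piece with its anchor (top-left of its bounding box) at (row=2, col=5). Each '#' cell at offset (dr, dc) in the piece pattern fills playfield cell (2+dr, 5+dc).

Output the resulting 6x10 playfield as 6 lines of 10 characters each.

Fill (2+0,5+1) = (2,6)
Fill (2+1,5+0) = (3,5)
Fill (2+1,5+1) = (3,6)
Fill (2+1,5+2) = (3,7)

Answer: ......#...
...#.#....
.#....####
##.######.
.#......##
..#..#.#.#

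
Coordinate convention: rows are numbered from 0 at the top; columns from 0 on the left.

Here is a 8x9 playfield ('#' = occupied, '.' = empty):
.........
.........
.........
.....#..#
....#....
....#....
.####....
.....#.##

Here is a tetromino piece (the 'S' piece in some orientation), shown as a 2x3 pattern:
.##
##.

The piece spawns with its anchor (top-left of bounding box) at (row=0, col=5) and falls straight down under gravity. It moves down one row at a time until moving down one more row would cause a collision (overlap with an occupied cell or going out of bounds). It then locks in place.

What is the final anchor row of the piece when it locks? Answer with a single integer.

Spawn at (row=0, col=5). Try each row:
  row 0: fits
  row 1: fits
  row 2: blocked -> lock at row 1

Answer: 1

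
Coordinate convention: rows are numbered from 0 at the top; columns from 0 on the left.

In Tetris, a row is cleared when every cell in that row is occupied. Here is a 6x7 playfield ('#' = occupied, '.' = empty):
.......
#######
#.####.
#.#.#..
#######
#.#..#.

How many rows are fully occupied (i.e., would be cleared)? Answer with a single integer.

Check each row:
  row 0: 7 empty cells -> not full
  row 1: 0 empty cells -> FULL (clear)
  row 2: 2 empty cells -> not full
  row 3: 4 empty cells -> not full
  row 4: 0 empty cells -> FULL (clear)
  row 5: 4 empty cells -> not full
Total rows cleared: 2

Answer: 2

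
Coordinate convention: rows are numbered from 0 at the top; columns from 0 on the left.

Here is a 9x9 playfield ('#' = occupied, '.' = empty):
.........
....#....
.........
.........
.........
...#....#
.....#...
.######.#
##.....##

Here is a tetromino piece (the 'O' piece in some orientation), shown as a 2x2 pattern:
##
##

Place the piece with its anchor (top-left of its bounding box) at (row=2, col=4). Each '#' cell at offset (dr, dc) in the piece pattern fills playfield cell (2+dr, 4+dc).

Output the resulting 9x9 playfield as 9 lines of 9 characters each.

Fill (2+0,4+0) = (2,4)
Fill (2+0,4+1) = (2,5)
Fill (2+1,4+0) = (3,4)
Fill (2+1,4+1) = (3,5)

Answer: .........
....#....
....##...
....##...
.........
...#....#
.....#...
.######.#
##.....##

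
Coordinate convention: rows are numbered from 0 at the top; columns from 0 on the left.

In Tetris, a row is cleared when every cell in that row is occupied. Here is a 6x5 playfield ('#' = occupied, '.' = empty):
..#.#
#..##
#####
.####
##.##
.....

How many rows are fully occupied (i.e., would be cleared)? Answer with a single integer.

Check each row:
  row 0: 3 empty cells -> not full
  row 1: 2 empty cells -> not full
  row 2: 0 empty cells -> FULL (clear)
  row 3: 1 empty cell -> not full
  row 4: 1 empty cell -> not full
  row 5: 5 empty cells -> not full
Total rows cleared: 1

Answer: 1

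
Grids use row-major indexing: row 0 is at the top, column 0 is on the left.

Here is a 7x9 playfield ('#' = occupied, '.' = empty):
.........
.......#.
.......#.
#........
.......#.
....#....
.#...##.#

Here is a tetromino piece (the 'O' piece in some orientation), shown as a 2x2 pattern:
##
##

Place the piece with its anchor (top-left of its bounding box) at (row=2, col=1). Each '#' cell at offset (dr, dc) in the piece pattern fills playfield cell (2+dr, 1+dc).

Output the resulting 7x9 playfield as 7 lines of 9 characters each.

Answer: .........
.......#.
.##....#.
###......
.......#.
....#....
.#...##.#

Derivation:
Fill (2+0,1+0) = (2,1)
Fill (2+0,1+1) = (2,2)
Fill (2+1,1+0) = (3,1)
Fill (2+1,1+1) = (3,2)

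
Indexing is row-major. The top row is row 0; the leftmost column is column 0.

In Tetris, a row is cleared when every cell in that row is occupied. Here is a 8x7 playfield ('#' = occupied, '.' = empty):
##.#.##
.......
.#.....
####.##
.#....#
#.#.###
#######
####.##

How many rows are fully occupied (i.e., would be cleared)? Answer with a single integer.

Answer: 1

Derivation:
Check each row:
  row 0: 2 empty cells -> not full
  row 1: 7 empty cells -> not full
  row 2: 6 empty cells -> not full
  row 3: 1 empty cell -> not full
  row 4: 5 empty cells -> not full
  row 5: 2 empty cells -> not full
  row 6: 0 empty cells -> FULL (clear)
  row 7: 1 empty cell -> not full
Total rows cleared: 1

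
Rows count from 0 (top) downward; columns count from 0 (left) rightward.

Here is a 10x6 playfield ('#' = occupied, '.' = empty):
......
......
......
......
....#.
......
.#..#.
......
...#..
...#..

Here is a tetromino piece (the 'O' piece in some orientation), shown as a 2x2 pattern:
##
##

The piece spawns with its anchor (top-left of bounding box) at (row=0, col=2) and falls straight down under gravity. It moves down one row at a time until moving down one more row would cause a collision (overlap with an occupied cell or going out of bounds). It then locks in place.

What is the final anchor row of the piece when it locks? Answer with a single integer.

Answer: 6

Derivation:
Spawn at (row=0, col=2). Try each row:
  row 0: fits
  row 1: fits
  row 2: fits
  row 3: fits
  row 4: fits
  row 5: fits
  row 6: fits
  row 7: blocked -> lock at row 6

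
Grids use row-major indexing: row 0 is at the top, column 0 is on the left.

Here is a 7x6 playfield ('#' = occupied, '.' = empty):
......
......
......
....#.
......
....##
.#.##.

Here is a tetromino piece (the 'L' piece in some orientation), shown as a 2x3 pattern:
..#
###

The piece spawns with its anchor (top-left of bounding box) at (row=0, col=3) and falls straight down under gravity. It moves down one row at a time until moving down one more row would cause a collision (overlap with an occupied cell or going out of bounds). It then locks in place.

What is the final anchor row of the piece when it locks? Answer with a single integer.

Spawn at (row=0, col=3). Try each row:
  row 0: fits
  row 1: fits
  row 2: blocked -> lock at row 1

Answer: 1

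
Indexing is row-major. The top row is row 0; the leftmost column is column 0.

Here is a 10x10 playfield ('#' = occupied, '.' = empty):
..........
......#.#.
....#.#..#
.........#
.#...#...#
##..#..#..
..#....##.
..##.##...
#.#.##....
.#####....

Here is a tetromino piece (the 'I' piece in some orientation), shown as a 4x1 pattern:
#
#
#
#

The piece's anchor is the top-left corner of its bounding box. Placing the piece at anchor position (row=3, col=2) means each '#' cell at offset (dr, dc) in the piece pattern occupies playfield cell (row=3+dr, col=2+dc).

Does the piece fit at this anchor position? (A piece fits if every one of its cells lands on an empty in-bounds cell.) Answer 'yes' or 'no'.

Answer: no

Derivation:
Check each piece cell at anchor (3, 2):
  offset (0,0) -> (3,2): empty -> OK
  offset (1,0) -> (4,2): empty -> OK
  offset (2,0) -> (5,2): empty -> OK
  offset (3,0) -> (6,2): occupied ('#') -> FAIL
All cells valid: no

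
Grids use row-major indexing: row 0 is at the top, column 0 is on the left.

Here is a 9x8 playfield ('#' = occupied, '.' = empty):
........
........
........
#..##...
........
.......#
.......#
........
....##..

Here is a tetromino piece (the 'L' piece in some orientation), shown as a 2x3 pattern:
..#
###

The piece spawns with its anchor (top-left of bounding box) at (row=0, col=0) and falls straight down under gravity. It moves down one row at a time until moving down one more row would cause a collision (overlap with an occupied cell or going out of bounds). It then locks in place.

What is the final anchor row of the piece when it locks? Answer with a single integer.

Answer: 1

Derivation:
Spawn at (row=0, col=0). Try each row:
  row 0: fits
  row 1: fits
  row 2: blocked -> lock at row 1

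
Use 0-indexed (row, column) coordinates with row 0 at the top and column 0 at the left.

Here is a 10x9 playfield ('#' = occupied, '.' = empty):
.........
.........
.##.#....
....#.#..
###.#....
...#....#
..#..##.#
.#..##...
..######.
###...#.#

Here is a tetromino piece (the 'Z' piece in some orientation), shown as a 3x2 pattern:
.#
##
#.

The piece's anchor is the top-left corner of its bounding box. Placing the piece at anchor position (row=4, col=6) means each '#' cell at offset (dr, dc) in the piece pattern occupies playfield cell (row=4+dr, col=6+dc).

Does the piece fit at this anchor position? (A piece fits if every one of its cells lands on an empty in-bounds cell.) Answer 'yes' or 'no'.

Check each piece cell at anchor (4, 6):
  offset (0,1) -> (4,7): empty -> OK
  offset (1,0) -> (5,6): empty -> OK
  offset (1,1) -> (5,7): empty -> OK
  offset (2,0) -> (6,6): occupied ('#') -> FAIL
All cells valid: no

Answer: no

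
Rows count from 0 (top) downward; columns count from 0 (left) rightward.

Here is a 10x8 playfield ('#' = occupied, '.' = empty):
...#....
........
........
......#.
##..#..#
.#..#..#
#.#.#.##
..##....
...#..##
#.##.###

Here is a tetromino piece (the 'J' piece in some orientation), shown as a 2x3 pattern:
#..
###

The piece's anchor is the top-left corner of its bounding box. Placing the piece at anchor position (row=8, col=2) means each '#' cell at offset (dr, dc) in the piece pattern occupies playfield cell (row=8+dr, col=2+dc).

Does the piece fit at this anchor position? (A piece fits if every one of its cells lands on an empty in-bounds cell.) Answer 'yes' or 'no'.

Answer: no

Derivation:
Check each piece cell at anchor (8, 2):
  offset (0,0) -> (8,2): empty -> OK
  offset (1,0) -> (9,2): occupied ('#') -> FAIL
  offset (1,1) -> (9,3): occupied ('#') -> FAIL
  offset (1,2) -> (9,4): empty -> OK
All cells valid: no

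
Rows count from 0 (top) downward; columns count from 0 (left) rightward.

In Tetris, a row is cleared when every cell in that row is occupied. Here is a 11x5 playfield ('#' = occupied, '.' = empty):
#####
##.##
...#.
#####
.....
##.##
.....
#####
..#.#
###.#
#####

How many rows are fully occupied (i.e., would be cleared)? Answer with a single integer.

Answer: 4

Derivation:
Check each row:
  row 0: 0 empty cells -> FULL (clear)
  row 1: 1 empty cell -> not full
  row 2: 4 empty cells -> not full
  row 3: 0 empty cells -> FULL (clear)
  row 4: 5 empty cells -> not full
  row 5: 1 empty cell -> not full
  row 6: 5 empty cells -> not full
  row 7: 0 empty cells -> FULL (clear)
  row 8: 3 empty cells -> not full
  row 9: 1 empty cell -> not full
  row 10: 0 empty cells -> FULL (clear)
Total rows cleared: 4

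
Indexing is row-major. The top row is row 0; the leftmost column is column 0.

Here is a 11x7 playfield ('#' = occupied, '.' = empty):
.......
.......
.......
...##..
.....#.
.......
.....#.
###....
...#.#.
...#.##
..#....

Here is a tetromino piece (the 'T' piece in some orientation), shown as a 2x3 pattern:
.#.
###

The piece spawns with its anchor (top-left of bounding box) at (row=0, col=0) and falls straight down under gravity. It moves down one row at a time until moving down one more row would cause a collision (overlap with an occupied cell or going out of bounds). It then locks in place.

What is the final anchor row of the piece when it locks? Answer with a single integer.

Spawn at (row=0, col=0). Try each row:
  row 0: fits
  row 1: fits
  row 2: fits
  row 3: fits
  row 4: fits
  row 5: fits
  row 6: blocked -> lock at row 5

Answer: 5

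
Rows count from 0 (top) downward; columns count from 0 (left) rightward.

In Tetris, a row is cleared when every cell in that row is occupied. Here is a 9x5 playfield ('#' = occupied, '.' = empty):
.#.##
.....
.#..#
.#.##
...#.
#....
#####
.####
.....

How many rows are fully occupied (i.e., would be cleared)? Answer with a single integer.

Check each row:
  row 0: 2 empty cells -> not full
  row 1: 5 empty cells -> not full
  row 2: 3 empty cells -> not full
  row 3: 2 empty cells -> not full
  row 4: 4 empty cells -> not full
  row 5: 4 empty cells -> not full
  row 6: 0 empty cells -> FULL (clear)
  row 7: 1 empty cell -> not full
  row 8: 5 empty cells -> not full
Total rows cleared: 1

Answer: 1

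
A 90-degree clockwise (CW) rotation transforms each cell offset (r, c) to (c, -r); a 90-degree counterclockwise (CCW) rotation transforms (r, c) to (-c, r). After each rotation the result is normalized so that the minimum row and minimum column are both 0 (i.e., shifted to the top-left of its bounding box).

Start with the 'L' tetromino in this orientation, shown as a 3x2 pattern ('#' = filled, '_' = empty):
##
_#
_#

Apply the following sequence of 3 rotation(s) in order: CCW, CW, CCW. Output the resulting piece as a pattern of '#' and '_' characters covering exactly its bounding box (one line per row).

Answer: ###
#__

Derivation:
Start:
##
_#
_#
After rotation 1 (CCW):
###
#__
After rotation 2 (CW):
##
_#
_#
After rotation 3 (CCW):
###
#__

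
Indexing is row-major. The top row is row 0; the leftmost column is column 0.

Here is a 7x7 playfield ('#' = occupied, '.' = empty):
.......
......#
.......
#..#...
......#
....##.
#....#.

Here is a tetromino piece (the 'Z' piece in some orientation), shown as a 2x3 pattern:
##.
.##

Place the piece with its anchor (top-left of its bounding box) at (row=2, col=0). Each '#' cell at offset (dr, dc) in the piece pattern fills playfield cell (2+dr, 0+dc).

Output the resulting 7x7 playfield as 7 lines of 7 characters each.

Fill (2+0,0+0) = (2,0)
Fill (2+0,0+1) = (2,1)
Fill (2+1,0+1) = (3,1)
Fill (2+1,0+2) = (3,2)

Answer: .......
......#
##.....
####...
......#
....##.
#....#.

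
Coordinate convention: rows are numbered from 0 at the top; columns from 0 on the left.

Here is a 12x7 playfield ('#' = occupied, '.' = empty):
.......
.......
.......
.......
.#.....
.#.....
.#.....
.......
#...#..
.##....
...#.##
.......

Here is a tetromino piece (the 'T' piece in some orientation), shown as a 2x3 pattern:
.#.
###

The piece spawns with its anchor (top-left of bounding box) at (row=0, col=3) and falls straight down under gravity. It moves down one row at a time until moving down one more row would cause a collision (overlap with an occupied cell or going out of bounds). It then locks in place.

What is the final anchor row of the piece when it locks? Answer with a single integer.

Spawn at (row=0, col=3). Try each row:
  row 0: fits
  row 1: fits
  row 2: fits
  row 3: fits
  row 4: fits
  row 5: fits
  row 6: fits
  row 7: blocked -> lock at row 6

Answer: 6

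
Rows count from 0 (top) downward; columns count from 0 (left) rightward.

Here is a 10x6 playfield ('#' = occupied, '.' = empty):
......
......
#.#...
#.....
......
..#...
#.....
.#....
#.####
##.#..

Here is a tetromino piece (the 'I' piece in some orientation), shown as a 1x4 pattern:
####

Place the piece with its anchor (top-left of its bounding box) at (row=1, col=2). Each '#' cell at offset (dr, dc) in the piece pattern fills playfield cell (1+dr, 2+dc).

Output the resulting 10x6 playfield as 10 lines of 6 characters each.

Answer: ......
..####
#.#...
#.....
......
..#...
#.....
.#....
#.####
##.#..

Derivation:
Fill (1+0,2+0) = (1,2)
Fill (1+0,2+1) = (1,3)
Fill (1+0,2+2) = (1,4)
Fill (1+0,2+3) = (1,5)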